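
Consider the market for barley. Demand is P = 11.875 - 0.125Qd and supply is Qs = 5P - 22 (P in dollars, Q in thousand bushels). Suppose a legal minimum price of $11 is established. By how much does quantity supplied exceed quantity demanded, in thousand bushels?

26

Rearranging demand gives Qd = 95 - 8P. Without the control the market clears where 95 - 8P = 5P - 22, i.e. P* = 9 and Q* = 23.
Since 11 > 9, the floor is binding.
At P = 11: Qd = 95 - 8·11 = 7 and Qs = 5·11 - 22 = 33.
Surplus = Qs - Qd = 33 - 7 = 26.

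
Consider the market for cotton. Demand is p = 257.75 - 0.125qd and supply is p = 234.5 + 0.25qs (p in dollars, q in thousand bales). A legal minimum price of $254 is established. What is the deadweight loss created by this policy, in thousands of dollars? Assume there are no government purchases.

192

Rearranging demand gives qd = 2062 - 8p; rearranging supply gives qs = 4p - 938. Without the control the market clears where 2062 - 8p = 4p - 938, i.e. p* = 250 and q* = 62.
The floor of 254 is above the equilibrium price 250, so it binds.
At p = 254: qd = 2062 - 8·254 = 30 and qs = 4·254 - 938 = 78.
Quantity traded falls to 30. At q = 30 the demand price is (2062 - 30)/8 = 254 and the supply price is (938 + 30)/4 = 242.
Deadweight loss = ½ · (254 - 242) · (62 - 30) = ½ · 12 · 32 = 192.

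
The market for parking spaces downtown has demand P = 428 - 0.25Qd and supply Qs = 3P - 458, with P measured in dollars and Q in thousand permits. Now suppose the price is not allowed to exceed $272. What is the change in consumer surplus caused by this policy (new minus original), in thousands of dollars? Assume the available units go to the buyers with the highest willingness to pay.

11979.5

Rearranging demand gives Qd = 1712 - 4P. Without the control the market clears where 1712 - 4P = 3P - 458, i.e. P* = 310 and Q* = 472.
Because the ceiling (272) lies below the market-clearing price, it is binding.
At P = 272: Qd = 1712 - 4·272 = 624 and Qs = 3·272 - 458 = 358.
Consumer surplus without the control is ½ · (428 - 310) · 472 = 27848.
With the ceiling, 358 units are sold at 272 (assume they go to the highest-value buyers). The demand price at Q = 358 is 338.5, so CS = ½ · [(428 - 272) + (338.5 - 272)] · 358 = 39827.5.
Change in consumer surplus = 39827.5 - 27848 = 11979.5.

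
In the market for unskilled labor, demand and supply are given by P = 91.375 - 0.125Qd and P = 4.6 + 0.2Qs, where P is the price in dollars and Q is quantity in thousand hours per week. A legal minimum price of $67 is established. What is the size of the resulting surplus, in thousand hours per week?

Rearranging demand gives Qd = 731 - 8P; rearranging supply gives Qs = 5P - 23. Without the control the market clears where 731 - 8P = 5P - 23, i.e. P* = 58 and Q* = 267.
Since 67 > 58, the floor is binding.
At P = 67: Qd = 731 - 8·67 = 195 and Qs = 5·67 - 23 = 312.
Surplus = Qs - Qd = 312 - 195 = 117.

117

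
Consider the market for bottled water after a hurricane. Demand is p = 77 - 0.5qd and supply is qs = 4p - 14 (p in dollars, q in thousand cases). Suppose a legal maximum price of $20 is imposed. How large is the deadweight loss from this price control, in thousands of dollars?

Rearranging demand gives qd = 154 - 2p. Without the control the market clears where 154 - 2p = 4p - 14, i.e. p* = 28 and q* = 98.
Since 20 < 28, the ceiling is binding.
At p = 20: qd = 154 - 2·20 = 114 and qs = 4·20 - 14 = 66.
Quantity traded falls to 66. At q = 66 the demand price is (154 - 66)/2 = 44 and the supply price is (14 + 66)/4 = 20.
Deadweight loss = ½ · (44 - 20) · (98 - 66) = ½ · 24 · 32 = 384.

384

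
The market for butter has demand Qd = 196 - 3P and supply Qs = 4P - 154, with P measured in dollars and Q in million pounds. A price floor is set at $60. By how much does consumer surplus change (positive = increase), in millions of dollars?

-310

In a free market, 196 - 3P = 4P - 154 gives the equilibrium P* = 50, Q* = 46.
Since 60 > 50, the floor is binding.
At P = 60: Qd = 196 - 3·60 = 16 and Qs = 4·60 - 154 = 86.
Consumer surplus without the control is ½ · (196/3 - 50) · 46 = 1058/3.
With the floor, consumers buy 16 units at 60, so CS = ½ · (196/3 - 60) · 16 = 128/3.
Change in consumer surplus = 128/3 - 1058/3 = -310.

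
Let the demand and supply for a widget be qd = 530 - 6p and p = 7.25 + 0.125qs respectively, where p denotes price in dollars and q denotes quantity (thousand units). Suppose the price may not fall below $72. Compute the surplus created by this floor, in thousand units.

420

Rearranging supply gives qs = 8p - 58. Setting quantity demanded equal to quantity supplied, 530 - 6p = 8p - 58, gives p* = 42 and q* = 278.
Since 72 > 42, the floor is binding.
At p = 72: qd = 530 - 6·72 = 98 and qs = 8·72 - 58 = 518.
Surplus = qs - qd = 518 - 98 = 420.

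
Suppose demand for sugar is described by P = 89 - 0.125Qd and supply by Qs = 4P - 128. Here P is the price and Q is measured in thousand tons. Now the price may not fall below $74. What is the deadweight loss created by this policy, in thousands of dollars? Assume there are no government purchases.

Rearranging demand gives Qd = 712 - 8P. Setting quantity demanded equal to quantity supplied, 712 - 8P = 4P - 128, gives P* = 70 and Q* = 152.
Because the floor (74) lies above the market-clearing price, it is binding.
At P = 74: Qd = 712 - 8·74 = 120 and Qs = 4·74 - 128 = 168.
Quantity traded falls to 120. At Q = 120 the demand price is (712 - 120)/8 = 74 and the supply price is (128 + 120)/4 = 62.
Deadweight loss = ½ · (74 - 62) · (152 - 120) = ½ · 12 · 32 = 192.

192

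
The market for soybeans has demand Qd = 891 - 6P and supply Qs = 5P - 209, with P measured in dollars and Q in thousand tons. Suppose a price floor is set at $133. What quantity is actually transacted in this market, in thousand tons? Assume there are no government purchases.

93

In a free market, 891 - 6P = 5P - 209 gives the equilibrium P* = 100, Q* = 291.
Because the floor (133) lies above the market-clearing price, it is binding.
At P = 133: Qd = 891 - 6·133 = 93 and Qs = 5·133 - 209 = 456.
The quantity actually transacted is the short side, demand: 93.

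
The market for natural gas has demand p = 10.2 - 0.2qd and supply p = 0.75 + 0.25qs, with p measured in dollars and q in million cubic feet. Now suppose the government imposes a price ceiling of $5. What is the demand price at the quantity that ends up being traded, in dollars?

Rearranging demand gives qd = 51 - 5p; rearranging supply gives qs = 4p - 3. Without the control the market clears where 51 - 5p = 4p - 3, i.e. p* = 6 and q* = 21.
Because the ceiling (5) lies below the market-clearing price, it is binding.
At p = 5: qd = 51 - 5·5 = 26 and qs = 4·5 - 3 = 17.
Only 17 units reach the market. On the demand curve, the marginal buyer's willingness to pay at q = 17 is (51 - 17)/5 = 6.8.

6.8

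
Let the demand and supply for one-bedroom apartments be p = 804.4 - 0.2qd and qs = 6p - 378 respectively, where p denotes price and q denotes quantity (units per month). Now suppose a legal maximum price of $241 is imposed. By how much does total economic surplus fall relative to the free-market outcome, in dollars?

166854.6

Rearranging demand gives qd = 4022 - 5p. Setting quantity demanded equal to quantity supplied, 4022 - 5p = 6p - 378, gives p* = 400 and q* = 2022.
The ceiling of 241 is below the equilibrium price 400, so it binds.
At p = 241: qd = 4022 - 5·241 = 2817 and qs = 6·241 - 378 = 1068.
Quantity traded falls to 1068. At q = 1068 the demand price is (4022 - 1068)/5 = 590.8 and the supply price is (378 + 1068)/6 = 241.
Deadweight loss = ½ · (590.8 - 241) · (2022 - 1068) = ½ · 349.8 · 954 = 166854.6.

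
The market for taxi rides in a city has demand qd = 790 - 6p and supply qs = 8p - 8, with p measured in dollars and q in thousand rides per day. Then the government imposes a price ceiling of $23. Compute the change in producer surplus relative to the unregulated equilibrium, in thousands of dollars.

In a free market, 790 - 6p = 8p - 8 gives the equilibrium p* = 57, q* = 448.
The ceiling of 23 is below the equilibrium price 57, so it binds.
At p = 23: qd = 790 - 6·23 = 652 and qs = 8·23 - 8 = 176.
Producer surplus without the control is ½ · (57 - 1) · 448 = 12544.
With the ceiling, producers sell 176 units at 23, so PS = ½ · (23 - 1) · 176 = 1936.
Change in producer surplus = 1936 - 12544 = -10608.

-10608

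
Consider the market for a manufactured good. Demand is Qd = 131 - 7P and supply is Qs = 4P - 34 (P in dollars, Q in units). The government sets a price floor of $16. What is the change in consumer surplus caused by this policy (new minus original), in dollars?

Setting quantity demanded equal to quantity supplied, 131 - 7P = 4P - 34, gives P* = 15 and Q* = 26.
Since 16 > 15, the floor is binding.
At P = 16: Qd = 131 - 7·16 = 19 and Qs = 4·16 - 34 = 30.
Consumer surplus without the control is ½ · (131/7 - 15) · 26 = 338/7.
With the floor, consumers buy 19 units at 16, so CS = ½ · (131/7 - 16) · 19 = 361/14.
Change in consumer surplus = 361/14 - 338/7 = -22.5.

-22.5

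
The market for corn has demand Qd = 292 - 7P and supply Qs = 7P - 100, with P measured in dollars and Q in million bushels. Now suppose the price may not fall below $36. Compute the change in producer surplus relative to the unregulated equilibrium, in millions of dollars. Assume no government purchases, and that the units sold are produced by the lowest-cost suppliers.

Without the control the market clears where 292 - 7P = 7P - 100, i.e. P* = 28 and Q* = 96.
Because the floor (36) lies above the market-clearing price, it is binding.
At P = 36: Qd = 292 - 7·36 = 40 and Qs = 7·36 - 100 = 152.
Producer surplus without the control is ½ · (28 - 100/7) · 96 = 4608/7.
With the floor, 40 units are sold at 36. The supply price at Q = 40 is 20, so PS = ½ · [(36 - 100/7) + (36 - 20)] · 40 = 5280/7.
Change in producer surplus = 5280/7 - 4608/7 = 96.

96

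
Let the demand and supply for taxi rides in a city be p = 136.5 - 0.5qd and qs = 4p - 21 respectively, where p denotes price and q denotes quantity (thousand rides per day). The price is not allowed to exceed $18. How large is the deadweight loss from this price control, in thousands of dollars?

5766

Rearranging demand gives qd = 273 - 2p. In a free market, 273 - 2p = 4p - 21 gives the equilibrium p* = 49, q* = 175.
Since 18 < 49, the ceiling is binding.
At p = 18: qd = 273 - 2·18 = 237 and qs = 4·18 - 21 = 51.
Quantity traded falls to 51. At q = 51 the demand price is (273 - 51)/2 = 111 and the supply price is (21 + 51)/4 = 18.
Deadweight loss = ½ · (111 - 18) · (175 - 51) = ½ · 93 · 124 = 5766.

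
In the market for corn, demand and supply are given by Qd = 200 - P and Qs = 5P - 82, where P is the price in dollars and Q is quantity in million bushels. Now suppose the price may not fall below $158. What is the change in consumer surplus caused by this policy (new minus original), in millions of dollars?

Setting quantity demanded equal to quantity supplied, 200 - P = 5P - 82, gives P* = 47 and Q* = 153.
Because the floor (158) lies above the market-clearing price, it is binding.
At P = 158: Qd = 200 - 158 = 42 and Qs = 5·158 - 82 = 708.
Consumer surplus without the control is ½ · (200 - 47) · 153 = 11704.5.
With the floor, consumers buy 42 units at 158, so CS = ½ · (200 - 158) · 42 = 882.
Change in consumer surplus = 882 - 11704.5 = -10822.5.

-10822.5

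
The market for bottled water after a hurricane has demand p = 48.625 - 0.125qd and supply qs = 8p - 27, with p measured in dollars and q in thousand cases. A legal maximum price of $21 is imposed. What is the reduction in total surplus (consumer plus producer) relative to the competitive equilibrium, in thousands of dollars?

Rearranging demand gives qd = 389 - 8p. In a free market, 389 - 8p = 8p - 27 gives the equilibrium p* = 26, q* = 181.
Because the ceiling (21) lies below the market-clearing price, it is binding.
At p = 21: qd = 389 - 8·21 = 221 and qs = 8·21 - 27 = 141.
Quantity traded falls to 141. At q = 141 the demand price is (389 - 141)/8 = 31 and the supply price is (27 + 141)/8 = 21.
Deadweight loss = ½ · (31 - 21) · (181 - 141) = ½ · 10 · 40 = 200.

200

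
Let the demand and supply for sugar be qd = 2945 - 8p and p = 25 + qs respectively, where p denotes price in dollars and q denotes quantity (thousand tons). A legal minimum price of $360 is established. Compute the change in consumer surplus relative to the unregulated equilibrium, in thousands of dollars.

Rearranging supply gives qs = p - 25. Equilibrium: 2945 - 8p = p - 25, so 2970 = 9p and p* = 330, q* = 305.
The floor of 360 is above the equilibrium price 330, so it binds.
At p = 360: qd = 2945 - 8·360 = 65 and qs = 360 - 25 = 335.
Consumer surplus without the control is ½ · (368.125 - 330) · 305 = 5814.0625.
With the floor, consumers buy 65 units at 360, so CS = ½ · (368.125 - 360) · 65 = 264.0625.
Change in consumer surplus = 264.0625 - 5814.0625 = -5550.

-5550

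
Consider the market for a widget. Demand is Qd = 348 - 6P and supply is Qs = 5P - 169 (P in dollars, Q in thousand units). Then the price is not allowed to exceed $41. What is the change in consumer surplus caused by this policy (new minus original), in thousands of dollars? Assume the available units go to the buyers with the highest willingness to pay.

141

In a free market, 348 - 6P = 5P - 169 gives the equilibrium P* = 47, Q* = 66.
The ceiling of 41 is below the equilibrium price 47, so it binds.
At P = 41: Qd = 348 - 6·41 = 102 and Qs = 5·41 - 169 = 36.
Consumer surplus without the control is ½ · (58 - 47) · 66 = 363.
With the ceiling, 36 units are sold at 41 (assume they go to the highest-value buyers). The demand price at Q = 36 is 52, so CS = ½ · [(58 - 41) + (52 - 41)] · 36 = 504.
Change in consumer surplus = 504 - 363 = 141.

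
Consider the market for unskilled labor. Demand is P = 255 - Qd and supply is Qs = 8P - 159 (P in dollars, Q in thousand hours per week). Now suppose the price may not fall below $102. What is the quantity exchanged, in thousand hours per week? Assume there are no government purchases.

Rearranging demand gives Qd = 255 - P. In a free market, 255 - P = 8P - 159 gives the equilibrium P* = 46, Q* = 209.
Because the floor (102) lies above the market-clearing price, it is binding.
At P = 102: Qd = 255 - 102 = 153 and Qs = 8·102 - 159 = 657.
The quantity actually transacted is the short side, demand: 153.

153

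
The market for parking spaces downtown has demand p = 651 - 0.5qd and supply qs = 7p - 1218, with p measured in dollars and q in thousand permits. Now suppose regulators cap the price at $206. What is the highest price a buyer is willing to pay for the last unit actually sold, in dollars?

Rearranging demand gives qd = 1302 - 2p. Setting quantity demanded equal to quantity supplied, 1302 - 2p = 7p - 1218, gives p* = 280 and q* = 742.
Since 206 < 280, the ceiling is binding.
At p = 206: qd = 1302 - 2·206 = 890 and qs = 7·206 - 1218 = 224.
Only 224 units reach the market. On the demand curve, the marginal buyer's willingness to pay at q = 224 is (1302 - 224)/2 = 539.

539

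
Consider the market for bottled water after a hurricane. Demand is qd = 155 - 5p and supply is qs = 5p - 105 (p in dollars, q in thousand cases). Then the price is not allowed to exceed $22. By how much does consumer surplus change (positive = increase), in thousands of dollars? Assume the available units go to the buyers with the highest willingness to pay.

-20

Without the control the market clears where 155 - 5p = 5p - 105, i.e. p* = 26 and q* = 25.
Since 22 < 26, the ceiling is binding.
At p = 22: qd = 155 - 5·22 = 45 and qs = 5·22 - 105 = 5.
Consumer surplus without the control is ½ · (31 - 26) · 25 = 62.5.
With the ceiling, 5 units are sold at 22 (assume they go to the highest-value buyers). The demand price at q = 5 is 30, so CS = ½ · [(31 - 22) + (30 - 22)] · 5 = 42.5.
Change in consumer surplus = 42.5 - 62.5 = -20.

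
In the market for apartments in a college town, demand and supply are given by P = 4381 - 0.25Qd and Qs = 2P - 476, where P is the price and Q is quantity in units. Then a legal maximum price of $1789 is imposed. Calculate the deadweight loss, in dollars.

Rearranging demand gives Qd = 17524 - 4P. In a free market, 17524 - 4P = 2P - 476 gives the equilibrium P* = 3000, Q* = 5524.
Since 1789 < 3000, the ceiling is binding.
At P = 1789: Qd = 17524 - 4·1789 = 10368 and Qs = 2·1789 - 476 = 3102.
Quantity traded falls to 3102. At Q = 3102 the demand price is (17524 - 3102)/4 = 3605.5 and the supply price is (476 + 3102)/2 = 1789.
Deadweight loss = ½ · (3605.5 - 1789) · (5524 - 3102) = ½ · 1816.5 · 2422 = 2199781.5.

2199781.5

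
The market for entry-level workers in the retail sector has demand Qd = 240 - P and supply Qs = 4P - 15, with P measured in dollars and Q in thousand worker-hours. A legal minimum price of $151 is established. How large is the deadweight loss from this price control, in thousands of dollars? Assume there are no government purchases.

Without the control the market clears where 240 - P = 4P - 15, i.e. P* = 51 and Q* = 189.
Because the floor (151) lies above the market-clearing price, it is binding.
At P = 151: Qd = 240 - 151 = 89 and Qs = 4·151 - 15 = 589.
Quantity traded falls to 89. At Q = 89 the demand price is 240 - 89 = 151 and the supply price is (15 + 89)/4 = 26.
Deadweight loss = ½ · (151 - 26) · (189 - 89) = ½ · 125 · 100 = 6250.

6250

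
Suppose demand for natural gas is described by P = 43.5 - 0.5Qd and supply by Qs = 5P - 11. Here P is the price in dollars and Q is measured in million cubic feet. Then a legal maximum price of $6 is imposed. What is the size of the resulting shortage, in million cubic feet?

Rearranging demand gives Qd = 87 - 2P. In a free market, 87 - 2P = 5P - 11 gives the equilibrium P* = 14, Q* = 59.
The ceiling of 6 is below the equilibrium price 14, so it binds.
At P = 6: Qd = 87 - 2·6 = 75 and Qs = 5·6 - 11 = 19.
Shortage = Qd - Qs = 75 - 19 = 56.

56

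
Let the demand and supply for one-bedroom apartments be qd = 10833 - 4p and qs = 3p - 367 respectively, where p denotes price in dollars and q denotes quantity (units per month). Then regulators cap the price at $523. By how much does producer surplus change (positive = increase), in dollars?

-3034447.5

In a free market, 10833 - 4p = 3p - 367 gives the equilibrium p* = 1600, q* = 4433.
The ceiling of 523 is below the equilibrium price 1600, so it binds.
At p = 523: qd = 10833 - 4·523 = 8741 and qs = 3·523 - 367 = 1202.
Producer surplus without the control is ½ · (1600 - 367/3) · 4433 = 19651489/6.
With the ceiling, producers sell 1202 units at 523, so PS = ½ · (523 - 367/3) · 1202 = 722402/3.
Change in producer surplus = 722402/3 - 19651489/6 = -3034447.5.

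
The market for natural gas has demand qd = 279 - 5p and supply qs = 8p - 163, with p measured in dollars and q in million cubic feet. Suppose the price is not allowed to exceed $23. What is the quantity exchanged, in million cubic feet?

Equilibrium: 279 - 5p = 8p - 163, so 442 = 13p and p* = 34, q* = 109.
Because the ceiling (23) lies below the market-clearing price, it is binding.
At p = 23: qd = 279 - 5·23 = 164 and qs = 8·23 - 163 = 21.
The quantity actually transacted is the short side, supply: 21.

21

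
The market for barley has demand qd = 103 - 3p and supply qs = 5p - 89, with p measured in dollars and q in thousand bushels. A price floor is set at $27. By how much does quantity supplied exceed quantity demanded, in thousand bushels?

24

Without the control the market clears where 103 - 3p = 5p - 89, i.e. p* = 24 and q* = 31.
Since 27 > 24, the floor is binding.
At p = 27: qd = 103 - 3·27 = 22 and qs = 5·27 - 89 = 46.
Surplus = qs - qd = 46 - 22 = 24.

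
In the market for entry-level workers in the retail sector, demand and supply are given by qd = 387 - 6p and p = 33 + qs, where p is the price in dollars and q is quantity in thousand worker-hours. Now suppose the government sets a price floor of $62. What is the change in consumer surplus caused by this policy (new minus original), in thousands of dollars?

Rearranging supply gives qs = p - 33. In a free market, 387 - 6p = p - 33 gives the equilibrium p* = 60, q* = 27.
Since 62 > 60, the floor is binding.
At p = 62: qd = 387 - 6·62 = 15 and qs = 62 - 33 = 29.
Consumer surplus without the control is ½ · (64.5 - 60) · 27 = 60.75.
With the floor, consumers buy 15 units at 62, so CS = ½ · (64.5 - 62) · 15 = 18.75.
Change in consumer surplus = 18.75 - 60.75 = -42.

-42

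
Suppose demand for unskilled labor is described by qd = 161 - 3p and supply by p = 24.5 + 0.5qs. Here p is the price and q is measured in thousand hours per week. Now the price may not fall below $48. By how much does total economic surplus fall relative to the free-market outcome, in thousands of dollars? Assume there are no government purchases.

135

Rearranging supply gives qs = 2p - 49. In a free market, 161 - 3p = 2p - 49 gives the equilibrium p* = 42, q* = 35.
Since 48 > 42, the floor is binding.
At p = 48: qd = 161 - 3·48 = 17 and qs = 2·48 - 49 = 47.
Quantity traded falls to 17. At q = 17 the demand price is (161 - 17)/3 = 48 and the supply price is (49 + 17)/2 = 33.
Deadweight loss = ½ · (48 - 33) · (35 - 17) = ½ · 15 · 18 = 135.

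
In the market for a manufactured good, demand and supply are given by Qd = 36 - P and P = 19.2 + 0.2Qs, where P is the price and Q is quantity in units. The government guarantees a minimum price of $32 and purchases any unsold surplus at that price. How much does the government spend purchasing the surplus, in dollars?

Rearranging supply gives Qs = 5P - 96. Setting quantity demanded equal to quantity supplied, 36 - P = 5P - 96, gives P* = 22 and Q* = 14.
Since 32 > 22, the floor is binding.
At P = 32: Qd = 36 - 32 = 4 and Qs = 5·32 - 96 = 64.
Surplus = Qs - Qd = 60.
Government expenditure = surplus × support price = 60 × 32 = 1920.

1920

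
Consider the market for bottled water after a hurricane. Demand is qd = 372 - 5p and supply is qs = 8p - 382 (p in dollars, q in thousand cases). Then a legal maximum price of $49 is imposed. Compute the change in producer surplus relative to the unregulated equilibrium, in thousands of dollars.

-414

Equilibrium: 372 - 5p = 8p - 382, so 754 = 13p and p* = 58, q* = 82.
Because the ceiling (49) lies below the market-clearing price, it is binding.
At p = 49: qd = 372 - 5·49 = 127 and qs = 8·49 - 382 = 10.
Producer surplus without the control is ½ · (58 - 47.75) · 82 = 420.25.
With the ceiling, producers sell 10 units at 49, so PS = ½ · (49 - 47.75) · 10 = 6.25.
Change in producer surplus = 6.25 - 420.25 = -414.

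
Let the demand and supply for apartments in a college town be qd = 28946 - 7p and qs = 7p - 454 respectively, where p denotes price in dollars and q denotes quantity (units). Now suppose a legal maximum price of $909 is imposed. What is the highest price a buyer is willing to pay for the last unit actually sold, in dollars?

Setting quantity demanded equal to quantity supplied, 28946 - 7p = 7p - 454, gives p* = 2100 and q* = 14246.
Because the ceiling (909) lies below the market-clearing price, it is binding.
At p = 909: qd = 28946 - 7·909 = 22583 and qs = 7·909 - 454 = 5909.
Only 5909 units reach the market. On the demand curve, the marginal buyer's willingness to pay at q = 5909 is (28946 - 5909)/7 = 3291.

3291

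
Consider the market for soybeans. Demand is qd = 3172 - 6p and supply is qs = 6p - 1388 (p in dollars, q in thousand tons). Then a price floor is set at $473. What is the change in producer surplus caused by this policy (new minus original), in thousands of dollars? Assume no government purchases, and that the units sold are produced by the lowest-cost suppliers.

Setting quantity demanded equal to quantity supplied, 3172 - 6p = 6p - 1388, gives p* = 380 and q* = 892.
The floor of 473 is above the equilibrium price 380, so it binds.
At p = 473: qd = 3172 - 6·473 = 334 and qs = 6·473 - 1388 = 1450.
Producer surplus without the control is ½ · (380 - 694/3) · 892 = 198916/3.
With the floor, 334 units are sold at 473. The supply price at q = 334 is 287, so PS = ½ · [(473 - 694/3) + (473 - 287)] · 334 = 214261/3.
Change in producer surplus = 214261/3 - 198916/3 = 5115.

5115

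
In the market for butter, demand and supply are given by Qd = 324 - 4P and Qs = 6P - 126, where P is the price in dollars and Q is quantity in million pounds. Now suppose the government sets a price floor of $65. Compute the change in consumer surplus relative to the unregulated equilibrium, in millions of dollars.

Setting quantity demanded equal to quantity supplied, 324 - 4P = 6P - 126, gives P* = 45 and Q* = 144.
Since 65 > 45, the floor is binding.
At P = 65: Qd = 324 - 4·65 = 64 and Qs = 6·65 - 126 = 264.
Consumer surplus without the control is ½ · (81 - 45) · 144 = 2592.
With the floor, consumers buy 64 units at 65, so CS = ½ · (81 - 65) · 64 = 512.
Change in consumer surplus = 512 - 2592 = -2080.

-2080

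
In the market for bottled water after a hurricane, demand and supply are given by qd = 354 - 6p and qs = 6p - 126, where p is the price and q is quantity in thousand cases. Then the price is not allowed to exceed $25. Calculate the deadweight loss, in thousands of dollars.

Equilibrium: 354 - 6p = 6p - 126, so 480 = 12p and p* = 40, q* = 114.
The ceiling of 25 is below the equilibrium price 40, so it binds.
At p = 25: qd = 354 - 6·25 = 204 and qs = 6·25 - 126 = 24.
Quantity traded falls to 24. At q = 24 the demand price is (354 - 24)/6 = 55 and the supply price is (126 + 24)/6 = 25.
Deadweight loss = ½ · (55 - 25) · (114 - 24) = ½ · 30 · 90 = 1350.

1350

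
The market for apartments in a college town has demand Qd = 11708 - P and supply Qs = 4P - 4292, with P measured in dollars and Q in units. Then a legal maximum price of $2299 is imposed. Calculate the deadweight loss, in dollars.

Equilibrium: 11708 - P = 4P - 4292, so 16000 = 5P and P* = 3200, Q* = 8508.
Since 2299 < 3200, the ceiling is binding.
At P = 2299: Qd = 11708 - 2299 = 9409 and Qs = 4·2299 - 4292 = 4904.
Quantity traded falls to 4904. At Q = 4904 the demand price is 11708 - 4904 = 6804 and the supply price is (4292 + 4904)/4 = 2299.
Deadweight loss = ½ · (6804 - 2299) · (8508 - 4904) = ½ · 4505 · 3604 = 8118010.

8118010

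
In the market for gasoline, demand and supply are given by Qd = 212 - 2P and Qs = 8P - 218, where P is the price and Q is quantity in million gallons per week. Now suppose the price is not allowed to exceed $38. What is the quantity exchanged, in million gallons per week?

86

Without the control the market clears where 212 - 2P = 8P - 218, i.e. P* = 43 and Q* = 126.
Since 38 < 43, the ceiling is binding.
At P = 38: Qd = 212 - 2·38 = 136 and Qs = 8·38 - 218 = 86.
The quantity actually transacted is the short side, supply: 86.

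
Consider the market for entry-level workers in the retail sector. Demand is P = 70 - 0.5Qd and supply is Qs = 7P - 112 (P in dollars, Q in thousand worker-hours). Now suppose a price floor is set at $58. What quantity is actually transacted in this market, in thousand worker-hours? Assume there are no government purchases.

Rearranging demand gives Qd = 140 - 2P. Without the control the market clears where 140 - 2P = 7P - 112, i.e. P* = 28 and Q* = 84.
Because the floor (58) lies above the market-clearing price, it is binding.
At P = 58: Qd = 140 - 2·58 = 24 and Qs = 7·58 - 112 = 294.
The quantity actually transacted is the short side, demand: 24.

24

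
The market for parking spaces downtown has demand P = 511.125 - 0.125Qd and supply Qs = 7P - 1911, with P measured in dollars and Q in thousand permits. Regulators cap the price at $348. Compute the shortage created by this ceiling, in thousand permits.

Rearranging demand gives Qd = 4089 - 8P. Setting quantity demanded equal to quantity supplied, 4089 - 8P = 7P - 1911, gives P* = 400 and Q* = 889.
Because the ceiling (348) lies below the market-clearing price, it is binding.
At P = 348: Qd = 4089 - 8·348 = 1305 and Qs = 7·348 - 1911 = 525.
Shortage = Qd - Qs = 1305 - 525 = 780.

780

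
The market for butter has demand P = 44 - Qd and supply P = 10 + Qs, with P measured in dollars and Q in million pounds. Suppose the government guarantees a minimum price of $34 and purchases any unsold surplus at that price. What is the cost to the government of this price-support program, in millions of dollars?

Rearranging demand gives Qd = 44 - P; rearranging supply gives Qs = P - 10. In a free market, 44 - P = P - 10 gives the equilibrium P* = 27, Q* = 17.
The floor of 34 is above the equilibrium price 27, so it binds.
At P = 34: Qd = 44 - 34 = 10 and Qs = 34 - 10 = 24.
Surplus = Qs - Qd = 14.
Government expenditure = surplus × support price = 14 × 34 = 476.

476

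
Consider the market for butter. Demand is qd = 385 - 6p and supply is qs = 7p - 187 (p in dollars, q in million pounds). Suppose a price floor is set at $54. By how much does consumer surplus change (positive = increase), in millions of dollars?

In a free market, 385 - 6p = 7p - 187 gives the equilibrium p* = 44, q* = 121.
The floor of 54 is above the equilibrium price 44, so it binds.
At p = 54: qd = 385 - 6·54 = 61 and qs = 7·54 - 187 = 191.
Consumer surplus without the control is ½ · (385/6 - 44) · 121 = 14641/12.
With the floor, consumers buy 61 units at 54, so CS = ½ · (385/6 - 54) · 61 = 3721/12.
Change in consumer surplus = 3721/12 - 14641/12 = -910.

-910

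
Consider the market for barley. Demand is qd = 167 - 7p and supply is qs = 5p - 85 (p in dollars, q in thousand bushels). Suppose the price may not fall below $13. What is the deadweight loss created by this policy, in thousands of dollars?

0

Equilibrium: 167 - 7p = 5p - 85, so 252 = 12p and p* = 21, q* = 20.
The floor of 13 is below the equilibrium price 21, so it is not binding; the market clears at p* = 21, q* = 20.
Since the control does not bind, no trades are prevented and deadweight loss is zero.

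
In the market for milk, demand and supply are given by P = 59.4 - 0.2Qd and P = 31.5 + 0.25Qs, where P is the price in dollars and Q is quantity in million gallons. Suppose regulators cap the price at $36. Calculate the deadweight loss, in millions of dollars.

Rearranging demand gives Qd = 297 - 5P; rearranging supply gives Qs = 4P - 126. Setting quantity demanded equal to quantity supplied, 297 - 5P = 4P - 126, gives P* = 47 and Q* = 62.
Since 36 < 47, the ceiling is binding.
At P = 36: Qd = 297 - 5·36 = 117 and Qs = 4·36 - 126 = 18.
Quantity traded falls to 18. At Q = 18 the demand price is (297 - 18)/5 = 55.8 and the supply price is (126 + 18)/4 = 36.
Deadweight loss = ½ · (55.8 - 36) · (62 - 18) = ½ · 19.8 · 44 = 435.6.

435.6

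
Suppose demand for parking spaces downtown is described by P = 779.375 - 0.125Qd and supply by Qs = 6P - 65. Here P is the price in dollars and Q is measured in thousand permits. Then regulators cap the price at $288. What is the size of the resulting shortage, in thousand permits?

2268

Rearranging demand gives Qd = 6235 - 8P. Without the control the market clears where 6235 - 8P = 6P - 65, i.e. P* = 450 and Q* = 2635.
Since 288 < 450, the ceiling is binding.
At P = 288: Qd = 6235 - 8·288 = 3931 and Qs = 6·288 - 65 = 1663.
Shortage = Qd - Qs = 3931 - 1663 = 2268.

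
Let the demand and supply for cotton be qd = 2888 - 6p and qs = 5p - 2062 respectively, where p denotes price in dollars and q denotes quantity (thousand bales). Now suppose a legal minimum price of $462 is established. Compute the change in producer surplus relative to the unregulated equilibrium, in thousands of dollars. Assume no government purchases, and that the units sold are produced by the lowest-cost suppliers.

873.6

Equilibrium: 2888 - 6p = 5p - 2062, so 4950 = 11p and p* = 450, q* = 188.
Because the floor (462) lies above the market-clearing price, it is binding.
At p = 462: qd = 2888 - 6·462 = 116 and qs = 5·462 - 2062 = 248.
Producer surplus without the control is ½ · (450 - 412.4) · 188 = 3534.4.
With the floor, 116 units are sold at 462. The supply price at q = 116 is 435.6, so PS = ½ · [(462 - 412.4) + (462 - 435.6)] · 116 = 4408.
Change in producer surplus = 4408 - 3534.4 = 873.6.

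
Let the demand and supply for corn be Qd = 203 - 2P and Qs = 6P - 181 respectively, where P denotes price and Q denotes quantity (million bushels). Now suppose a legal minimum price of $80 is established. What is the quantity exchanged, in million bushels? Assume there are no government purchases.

In a free market, 203 - 2P = 6P - 181 gives the equilibrium P* = 48, Q* = 107.
The floor of 80 is above the equilibrium price 48, so it binds.
At P = 80: Qd = 203 - 2·80 = 43 and Qs = 6·80 - 181 = 299.
The quantity actually transacted is the short side, demand: 43.

43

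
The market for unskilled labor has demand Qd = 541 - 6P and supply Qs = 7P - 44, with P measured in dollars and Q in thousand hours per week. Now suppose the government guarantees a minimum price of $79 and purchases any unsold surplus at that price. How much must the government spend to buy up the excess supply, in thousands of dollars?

Setting quantity demanded equal to quantity supplied, 541 - 6P = 7P - 44, gives P* = 45 and Q* = 271.
Since 79 > 45, the floor is binding.
At P = 79: Qd = 541 - 6·79 = 67 and Qs = 7·79 - 44 = 509.
Surplus = Qs - Qd = 442.
Government expenditure = surplus × support price = 442 × 79 = 34918.

34918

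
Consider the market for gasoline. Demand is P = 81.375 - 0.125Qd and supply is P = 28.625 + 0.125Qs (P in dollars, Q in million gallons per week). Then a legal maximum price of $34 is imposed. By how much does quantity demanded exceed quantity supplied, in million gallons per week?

336

Rearranging demand gives Qd = 651 - 8P; rearranging supply gives Qs = 8P - 229. Without the control the market clears where 651 - 8P = 8P - 229, i.e. P* = 55 and Q* = 211.
Since 34 < 55, the ceiling is binding.
At P = 34: Qd = 651 - 8·34 = 379 and Qs = 8·34 - 229 = 43.
Shortage = Qd - Qs = 379 - 43 = 336.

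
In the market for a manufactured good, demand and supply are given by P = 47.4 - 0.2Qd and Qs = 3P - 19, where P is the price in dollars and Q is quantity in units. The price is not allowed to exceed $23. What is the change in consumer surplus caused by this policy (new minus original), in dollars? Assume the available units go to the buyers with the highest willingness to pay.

377.1

Rearranging demand gives Qd = 237 - 5P. Setting quantity demanded equal to quantity supplied, 237 - 5P = 3P - 19, gives P* = 32 and Q* = 77.
Since 23 < 32, the ceiling is binding.
At P = 23: Qd = 237 - 5·23 = 122 and Qs = 3·23 - 19 = 50.
Consumer surplus without the control is ½ · (47.4 - 32) · 77 = 592.9.
With the ceiling, 50 units are sold at 23 (assume they go to the highest-value buyers). The demand price at Q = 50 is 37.4, so CS = ½ · [(47.4 - 23) + (37.4 - 23)] · 50 = 970.
Change in consumer surplus = 970 - 592.9 = 377.1.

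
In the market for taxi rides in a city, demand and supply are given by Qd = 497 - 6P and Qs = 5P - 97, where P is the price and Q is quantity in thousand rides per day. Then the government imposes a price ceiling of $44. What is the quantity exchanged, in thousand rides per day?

123

Setting quantity demanded equal to quantity supplied, 497 - 6P = 5P - 97, gives P* = 54 and Q* = 173.
Because the ceiling (44) lies below the market-clearing price, it is binding.
At P = 44: Qd = 497 - 6·44 = 233 and Qs = 5·44 - 97 = 123.
The quantity actually transacted is the short side, supply: 123.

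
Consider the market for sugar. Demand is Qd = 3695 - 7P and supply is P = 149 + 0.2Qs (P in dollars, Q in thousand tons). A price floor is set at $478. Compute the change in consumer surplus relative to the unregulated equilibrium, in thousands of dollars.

Rearranging supply gives Qs = 5P - 745. Setting quantity demanded equal to quantity supplied, 3695 - 7P = 5P - 745, gives P* = 370 and Q* = 1105.
Because the floor (478) lies above the market-clearing price, it is binding.
At P = 478: Qd = 3695 - 7·478 = 349 and Qs = 5·478 - 745 = 1645.
Consumer surplus without the control is ½ · (3695/7 - 370) · 1105 = 1221025/14.
With the floor, consumers buy 349 units at 478, so CS = ½ · (3695/7 - 478) · 349 = 121801/14.
Change in consumer surplus = 121801/14 - 1221025/14 = -78516.

-78516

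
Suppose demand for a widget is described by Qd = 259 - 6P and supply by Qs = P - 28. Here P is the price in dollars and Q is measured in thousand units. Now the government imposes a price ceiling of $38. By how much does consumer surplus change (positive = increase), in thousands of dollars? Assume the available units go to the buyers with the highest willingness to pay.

29.25

Without the control the market clears where 259 - 6P = P - 28, i.e. P* = 41 and Q* = 13.
The ceiling of 38 is below the equilibrium price 41, so it binds.
At P = 38: Qd = 259 - 6·38 = 31 and Qs = 38 - 28 = 10.
Consumer surplus without the control is ½ · (259/6 - 41) · 13 = 169/12.
With the ceiling, 10 units are sold at 38 (assume they go to the highest-value buyers). The demand price at Q = 10 is 41.5, so CS = ½ · [(259/6 - 38) + (41.5 - 38)] · 10 = 130/3.
Change in consumer surplus = 130/3 - 169/12 = 29.25.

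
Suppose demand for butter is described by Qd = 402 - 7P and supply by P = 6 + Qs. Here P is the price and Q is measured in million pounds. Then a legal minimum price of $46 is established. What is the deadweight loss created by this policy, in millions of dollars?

0

Rearranging supply gives Qs = P - 6. Without the control the market clears where 402 - 7P = P - 6, i.e. P* = 51 and Q* = 45.
Since 46 is below P* = 51, the floor does not bind and the free-market outcome prevails.
Since the control does not bind, no trades are prevented and deadweight loss is zero.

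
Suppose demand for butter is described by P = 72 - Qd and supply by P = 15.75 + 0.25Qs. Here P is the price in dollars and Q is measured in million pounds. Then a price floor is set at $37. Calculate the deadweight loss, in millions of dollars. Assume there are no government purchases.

Rearranging demand gives Qd = 72 - P; rearranging supply gives Qs = 4P - 63. In a free market, 72 - P = 4P - 63 gives the equilibrium P* = 27, Q* = 45.
Since 37 > 27, the floor is binding.
At P = 37: Qd = 72 - 37 = 35 and Qs = 4·37 - 63 = 85.
Quantity traded falls to 35. At Q = 35 the demand price is 72 - 35 = 37 and the supply price is (63 + 35)/4 = 24.5.
Deadweight loss = ½ · (37 - 24.5) · (45 - 35) = ½ · 12.5 · 10 = 62.5.

62.5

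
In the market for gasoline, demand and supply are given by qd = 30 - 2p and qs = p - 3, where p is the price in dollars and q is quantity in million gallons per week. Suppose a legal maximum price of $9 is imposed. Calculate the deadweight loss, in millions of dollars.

3

Without the control the market clears where 30 - 2p = p - 3, i.e. p* = 11 and q* = 8.
Since 9 < 11, the ceiling is binding.
At p = 9: qd = 30 - 2·9 = 12 and qs = 9 - 3 = 6.
Quantity traded falls to 6. At q = 6 the demand price is (30 - 6)/2 = 12 and the supply price is 3 + 6 = 9.
Deadweight loss = ½ · (12 - 9) · (8 - 6) = ½ · 3 · 2 = 3.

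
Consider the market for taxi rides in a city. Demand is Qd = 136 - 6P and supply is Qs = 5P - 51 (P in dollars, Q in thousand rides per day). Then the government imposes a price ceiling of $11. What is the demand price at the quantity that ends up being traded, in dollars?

22

Without the control the market clears where 136 - 6P = 5P - 51, i.e. P* = 17 and Q* = 34.
Since 11 < 17, the ceiling is binding.
At P = 11: Qd = 136 - 6·11 = 70 and Qs = 5·11 - 51 = 4.
Only 4 units reach the market. On the demand curve, the marginal buyer's willingness to pay at Q = 4 is (136 - 4)/6 = 22.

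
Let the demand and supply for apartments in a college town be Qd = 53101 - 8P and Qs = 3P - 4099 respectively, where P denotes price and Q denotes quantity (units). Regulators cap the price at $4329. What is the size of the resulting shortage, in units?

Equilibrium: 53101 - 8P = 3P - 4099, so 57200 = 11P and P* = 5200, Q* = 11501.
The ceiling of 4329 is below the equilibrium price 5200, so it binds.
At P = 4329: Qd = 53101 - 8·4329 = 18469 and Qs = 3·4329 - 4099 = 8888.
Shortage = Qd - Qs = 18469 - 8888 = 9581.

9581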